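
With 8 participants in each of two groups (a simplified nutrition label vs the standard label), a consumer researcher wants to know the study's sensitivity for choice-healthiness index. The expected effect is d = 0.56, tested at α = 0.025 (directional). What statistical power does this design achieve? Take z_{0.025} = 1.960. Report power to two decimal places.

power ≈ 0.20

For two equal groups, power = Φ(d·√(n/2) − z_{α}).
d·√(n/2) = 0.56 × √(8/2) = 0.56 × 2.000 = 1.120.
z_β = 1.120 − 1.960 = -0.840.
Power = Φ(-0.840) = 0.200.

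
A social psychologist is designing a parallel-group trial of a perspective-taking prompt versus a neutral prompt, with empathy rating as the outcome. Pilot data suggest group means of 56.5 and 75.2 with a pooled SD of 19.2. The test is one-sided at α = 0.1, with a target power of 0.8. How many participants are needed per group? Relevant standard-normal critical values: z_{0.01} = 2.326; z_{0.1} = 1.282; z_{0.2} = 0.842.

Cohen's d = |M₁ − M₂| / SD_pooled = |56.5 − 75.2| / 19.2 = 18.7 / 19.2 = 0.974.
For two independent groups with equal n: n = 2·((z_{α} + z_β) / d)².
z_{α} + z_β = 1.282 + 0.842 = 2.124.
n = 2 × (2.124 / 0.974)² = 2 × 2.181² = 2 × 4.76 = 9.5.
Round up to the next whole participant.

n = 10 per group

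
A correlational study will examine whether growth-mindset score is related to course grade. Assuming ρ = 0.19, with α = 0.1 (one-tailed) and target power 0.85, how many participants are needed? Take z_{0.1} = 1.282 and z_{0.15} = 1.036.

Fisher's z: C = ½·ln((1+r)/(1−r)) = ½·ln(1.4691) = 0.1923.
n = ((z_{α} + z_β)/C)² + 3.
(1.282 + 1.036) / 0.1923 = 2.318 / 0.1923 = 12.054.
n = 12.054² + 3 = 145.30 + 3 = 148.3.
Round up.

n = 149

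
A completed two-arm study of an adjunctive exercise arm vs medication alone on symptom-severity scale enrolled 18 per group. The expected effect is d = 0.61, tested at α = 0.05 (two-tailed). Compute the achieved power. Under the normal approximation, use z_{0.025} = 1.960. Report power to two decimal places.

power ≈ 0.45

For two equal groups, power = Φ(d·√(n/2) − z_{α/2}).
d·√(n/2) = 0.61 × √(18/2) = 0.61 × 3.000 = 1.830.
z_β = 1.830 − 1.960 = -0.130.
Power = Φ(-0.130) = 0.448.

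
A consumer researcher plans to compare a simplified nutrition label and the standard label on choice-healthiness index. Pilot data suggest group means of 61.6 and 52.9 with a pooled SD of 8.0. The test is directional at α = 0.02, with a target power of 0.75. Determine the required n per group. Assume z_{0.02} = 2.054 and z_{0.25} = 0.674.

Cohen's d = |M₁ − M₂| / SD_pooled = |61.6 − 52.9| / 8.0 = 8.7 / 8.0 = 1.088.
For two independent groups with equal n: n = 2·((z_{α} + z_β) / d)².
z_{α} + z_β = 2.054 + 0.674 = 2.728.
n = 2 × (2.728 / 1.088)² = 2 × 2.507² = 2 × 6.29 = 12.6.
Round up to the next whole participant.

n = 13 per group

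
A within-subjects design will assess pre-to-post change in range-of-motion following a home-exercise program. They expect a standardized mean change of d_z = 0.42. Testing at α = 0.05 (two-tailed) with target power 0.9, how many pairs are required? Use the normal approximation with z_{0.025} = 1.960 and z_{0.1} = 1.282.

n = 60 pairs

For a paired (one-sample on differences) test: n = ((z_{α/2} + z_β) / d)².
z_{α/2} + z_β = 1.960 + 1.282 = 3.242.
n = (3.242 / 0.42)² = 7.719² = 59.58.
Round up.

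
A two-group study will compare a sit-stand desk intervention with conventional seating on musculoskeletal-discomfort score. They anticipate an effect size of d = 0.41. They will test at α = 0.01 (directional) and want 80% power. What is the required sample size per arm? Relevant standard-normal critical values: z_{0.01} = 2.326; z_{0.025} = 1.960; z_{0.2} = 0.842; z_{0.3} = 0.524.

n = 120 per group

For two independent groups with equal n: n = 2·((z_{α} + z_β) / d)².
z_{α} + z_β = 2.326 + 0.842 = 3.168.
n = 2 × (3.168 / 0.41)² = 2 × 7.727² = 2 × 59.70 = 119.4.
Round up to the next whole participant.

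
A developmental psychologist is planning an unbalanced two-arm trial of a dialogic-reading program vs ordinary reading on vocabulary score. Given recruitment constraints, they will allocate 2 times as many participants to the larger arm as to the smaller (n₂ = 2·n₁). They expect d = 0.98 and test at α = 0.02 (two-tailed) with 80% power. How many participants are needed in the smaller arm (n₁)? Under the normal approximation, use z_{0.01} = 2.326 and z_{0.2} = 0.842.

n₁ = 16

With allocation ratio k = n₂/n₁ = 2, Var(x̄₁−x̄₂) = σ²(1/n₁ + 1/(k·n₁)) = σ²·(k+1)/(k·n₁).
So n₁ = (1 + 1/k)·((z_{α/2} + z_β)/d)² = 1.500 × (3.168/0.98)².
n₁ = 1.500 × 10.45 = 15.7.
Round up: n₁ = 16, giving n₂ = 2 × 16 = 32.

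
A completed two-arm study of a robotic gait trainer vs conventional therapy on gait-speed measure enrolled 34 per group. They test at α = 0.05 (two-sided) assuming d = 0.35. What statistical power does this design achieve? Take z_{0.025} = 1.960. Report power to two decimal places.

For two equal groups, power = Φ(d·√(n/2) − z_{α/2}).
d·√(n/2) = 0.35 × √(34/2) = 0.35 × 4.123 = 1.443.
z_β = 1.443 − 1.960 = -0.517.
Power = Φ(-0.517) = 0.303.

power ≈ 0.30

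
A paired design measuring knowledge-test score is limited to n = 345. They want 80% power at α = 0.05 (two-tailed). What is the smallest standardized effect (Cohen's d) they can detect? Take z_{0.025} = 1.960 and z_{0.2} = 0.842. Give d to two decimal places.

d_min ≈ 0.15

For a single sample (or paired design) of n = 345: d_min = (z_{α/2} + z_β)/√n.
z-sum = 1.960 + 0.842 = 2.802.
d_min = 2.802 / √345 = 2.802 / 18.574 = 0.151.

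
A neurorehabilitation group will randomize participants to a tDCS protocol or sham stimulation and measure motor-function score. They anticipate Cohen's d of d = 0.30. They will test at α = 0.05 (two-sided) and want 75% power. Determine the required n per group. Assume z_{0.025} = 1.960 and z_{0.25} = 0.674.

For two independent groups with equal n: n = 2·((z_{α/2} + z_β) / d)².
z_{α/2} + z_β = 1.960 + 0.674 = 2.634.
n = 2 × (2.634 / 0.30)² = 2 × 8.780² = 2 × 77.09 = 154.2.
Round up to the next whole participant.

n = 155 per group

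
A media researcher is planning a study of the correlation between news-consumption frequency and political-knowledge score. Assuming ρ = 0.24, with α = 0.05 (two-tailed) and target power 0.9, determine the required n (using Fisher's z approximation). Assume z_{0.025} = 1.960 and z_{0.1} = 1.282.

n = 179

Fisher's z: C = ½·ln((1+r)/(1−r)) = ½·ln(1.6316) = 0.2448.
n = ((z_{α/2} + z_β)/C)² + 3.
(1.960 + 1.282) / 0.2448 = 3.242 / 0.2448 = 13.243.
n = 13.243² + 3 = 175.39 + 3 = 178.4.
Round up.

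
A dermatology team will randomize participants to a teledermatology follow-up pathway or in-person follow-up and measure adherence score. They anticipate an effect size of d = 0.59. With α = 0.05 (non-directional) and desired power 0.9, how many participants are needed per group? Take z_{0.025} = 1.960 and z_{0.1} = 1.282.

For two independent groups with equal n: n = 2·((z_{α/2} + z_β) / d)².
z_{α/2} + z_β = 1.960 + 1.282 = 3.242.
n = 2 × (3.242 / 0.59)² = 2 × 5.495² = 2 × 30.19 = 60.4.
Round up to the next whole participant.

n = 61 per group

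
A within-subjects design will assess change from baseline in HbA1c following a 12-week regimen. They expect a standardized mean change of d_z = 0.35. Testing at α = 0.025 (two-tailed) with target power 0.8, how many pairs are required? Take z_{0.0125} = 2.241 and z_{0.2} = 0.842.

For a paired (one-sample on differences) test: n = ((z_{α/2} + z_β) / d)².
z_{α/2} + z_β = 2.241 + 0.842 = 3.083.
n = (3.083 / 0.35)² = 8.809² = 77.59.
Round up.

n = 78 pairs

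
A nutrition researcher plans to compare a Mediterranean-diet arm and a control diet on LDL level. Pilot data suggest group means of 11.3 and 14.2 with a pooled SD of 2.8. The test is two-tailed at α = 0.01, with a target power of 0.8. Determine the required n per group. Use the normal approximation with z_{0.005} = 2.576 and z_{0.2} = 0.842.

n = 22 per group

Cohen's d = |M₁ − M₂| / SD_pooled = |11.3 − 14.2| / 2.8 = 2.9 / 2.8 = 1.036.
For two independent groups with equal n: n = 2·((z_{α/2} + z_β) / d)².
z_{α/2} + z_β = 2.576 + 0.842 = 3.418.
n = 2 × (3.418 / 1.036)² = 2 × 3.299² = 2 × 10.88 = 21.8.
Round up to the next whole participant.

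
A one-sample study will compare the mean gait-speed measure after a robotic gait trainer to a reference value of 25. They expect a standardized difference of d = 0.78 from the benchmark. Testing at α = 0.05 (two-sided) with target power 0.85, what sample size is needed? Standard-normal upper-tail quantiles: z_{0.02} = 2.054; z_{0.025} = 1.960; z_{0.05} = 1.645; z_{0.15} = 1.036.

n = 15

For a one-sample test: n = ((z_{α/2} + z_β) / d)².
z_{α/2} + z_β = 1.960 + 1.036 = 2.996.
n = (2.996 / 0.78)² = 3.841² = 14.75.
Round up.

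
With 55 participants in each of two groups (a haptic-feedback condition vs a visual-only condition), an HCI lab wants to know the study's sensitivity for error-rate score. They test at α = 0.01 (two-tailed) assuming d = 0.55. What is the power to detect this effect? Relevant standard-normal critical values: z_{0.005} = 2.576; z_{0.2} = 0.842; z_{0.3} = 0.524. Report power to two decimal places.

For two equal groups, power = Φ(d·√(n/2) − z_{α/2}).
d·√(n/2) = 0.55 × √(55/2) = 0.55 × 5.244 = 2.884.
z_β = 2.884 − 2.576 = 0.308.
Power = Φ(0.308) = 0.621.

power ≈ 0.62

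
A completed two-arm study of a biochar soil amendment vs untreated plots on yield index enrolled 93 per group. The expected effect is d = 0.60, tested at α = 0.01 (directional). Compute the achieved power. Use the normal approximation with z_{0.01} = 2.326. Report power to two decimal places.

For two equal groups, power = Φ(d·√(n/2) − z_{α}).
d·√(n/2) = 0.60 × √(93/2) = 0.60 × 6.819 = 4.091.
z_β = 4.091 − 2.326 = 1.765.
Power = Φ(1.765) = 0.961.

power ≈ 0.96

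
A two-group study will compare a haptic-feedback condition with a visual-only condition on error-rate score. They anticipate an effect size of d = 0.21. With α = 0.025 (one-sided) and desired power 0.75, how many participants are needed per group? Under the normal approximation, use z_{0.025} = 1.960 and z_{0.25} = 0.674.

n = 315 per group

For two independent groups with equal n: n = 2·((z_{α} + z_β) / d)².
z_{α} + z_β = 1.960 + 0.674 = 2.634.
n = 2 × (2.634 / 0.21)² = 2 × 12.543² = 2 × 157.32 = 314.6.
Round up to the next whole participant.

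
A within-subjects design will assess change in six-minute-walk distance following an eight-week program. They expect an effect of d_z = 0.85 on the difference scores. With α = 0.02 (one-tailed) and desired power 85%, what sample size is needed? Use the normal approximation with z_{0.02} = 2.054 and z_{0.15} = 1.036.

For a paired (one-sample on differences) test: n = ((z_{α} + z_β) / d)².
z_{α} + z_β = 2.054 + 1.036 = 3.090.
n = (3.090 / 0.85)² = 3.635² = 13.22.
Round up.

n = 14 pairs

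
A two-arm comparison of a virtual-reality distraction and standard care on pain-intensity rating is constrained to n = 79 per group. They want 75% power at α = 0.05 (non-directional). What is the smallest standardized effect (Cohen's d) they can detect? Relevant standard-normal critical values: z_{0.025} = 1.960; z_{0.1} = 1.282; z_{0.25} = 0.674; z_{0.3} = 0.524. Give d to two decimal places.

d_min ≈ 0.42

For two independent groups of n = 79 each: d_min = (z_{α/2} + z_β)·√(2/n).
z-sum = 1.960 + 0.674 = 2.634.
d_min = 2.634 × √(2/79) = 2.634 × 0.1591 = 0.419.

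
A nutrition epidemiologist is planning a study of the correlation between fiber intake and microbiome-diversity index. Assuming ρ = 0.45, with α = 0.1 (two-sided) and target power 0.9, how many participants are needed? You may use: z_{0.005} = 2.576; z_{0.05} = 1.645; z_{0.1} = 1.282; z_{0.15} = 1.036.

n = 40

Fisher's z: C = ½·ln((1+r)/(1−r)) = ½·ln(2.6364) = 0.4847.
n = ((z_{α/2} + z_β)/C)² + 3.
(1.645 + 1.282) / 0.4847 = 2.927 / 0.4847 = 6.039.
n = 6.039² + 3 = 36.47 + 3 = 39.5.
Round up.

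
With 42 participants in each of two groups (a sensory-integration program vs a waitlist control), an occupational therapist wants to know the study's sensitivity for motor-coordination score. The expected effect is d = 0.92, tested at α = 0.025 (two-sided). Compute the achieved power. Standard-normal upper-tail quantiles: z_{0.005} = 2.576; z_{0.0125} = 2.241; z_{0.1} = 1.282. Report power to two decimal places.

power ≈ 0.98

For two equal groups, power = Φ(d·√(n/2) − z_{α/2}).
d·√(n/2) = 0.92 × √(42/2) = 0.92 × 4.583 = 4.216.
z_β = 4.216 − 2.241 = 1.975.
Power = Φ(1.975) = 0.976.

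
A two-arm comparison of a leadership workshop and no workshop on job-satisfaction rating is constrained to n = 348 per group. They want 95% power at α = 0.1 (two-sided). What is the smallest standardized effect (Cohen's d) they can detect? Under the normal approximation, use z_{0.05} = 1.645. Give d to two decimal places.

d_min ≈ 0.25

For two independent groups of n = 348 each: d_min = (z_{α/2} + z_β)·√(2/n).
z-sum = 1.645 + 1.645 = 3.290.
d_min = 3.290 × √(2/348) = 3.290 × 0.0758 = 0.249.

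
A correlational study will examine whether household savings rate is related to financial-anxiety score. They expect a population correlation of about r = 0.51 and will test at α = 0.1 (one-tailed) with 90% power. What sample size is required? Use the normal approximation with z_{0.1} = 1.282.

Fisher's z: C = ½·ln((1+r)/(1−r)) = ½·ln(3.0816) = 0.5627.
n = ((z_{α} + z_β)/C)² + 3.
(1.282 + 1.282) / 0.5627 = 2.564 / 0.5627 = 4.557.
n = 4.557² + 3 = 20.76 + 3 = 23.8.
Round up.

n = 24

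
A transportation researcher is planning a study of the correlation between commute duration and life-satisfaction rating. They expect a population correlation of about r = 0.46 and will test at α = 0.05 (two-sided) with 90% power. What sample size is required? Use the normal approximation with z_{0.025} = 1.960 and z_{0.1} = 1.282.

Fisher's z: C = ½·ln((1+r)/(1−r)) = ½·ln(2.7037) = 0.4973.
n = ((z_{α/2} + z_β)/C)² + 3.
(1.960 + 1.282) / 0.4973 = 3.242 / 0.4973 = 6.519.
n = 6.519² + 3 = 42.50 + 3 = 45.5.
Round up.

n = 46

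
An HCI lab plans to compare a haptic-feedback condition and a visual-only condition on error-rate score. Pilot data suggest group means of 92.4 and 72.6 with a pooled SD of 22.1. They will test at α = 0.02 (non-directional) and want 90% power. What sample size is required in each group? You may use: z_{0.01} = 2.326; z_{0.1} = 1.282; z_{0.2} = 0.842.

Cohen's d = |M₁ − M₂| / SD_pooled = |92.4 − 72.6| / 22.1 = 19.8 / 22.1 = 0.896.
For two independent groups with equal n: n = 2·((z_{α/2} + z_β) / d)².
z_{α/2} + z_β = 2.326 + 1.282 = 3.608.
n = 2 × (3.608 / 0.896)² = 2 × 4.027² = 2 × 16.22 = 32.4.
Round up to the next whole participant.

n = 33 per group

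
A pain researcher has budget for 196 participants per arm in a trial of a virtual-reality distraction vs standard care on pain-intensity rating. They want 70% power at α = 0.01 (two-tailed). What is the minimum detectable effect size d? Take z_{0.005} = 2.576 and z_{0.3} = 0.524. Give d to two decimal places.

d_min ≈ 0.31

For two independent groups of n = 196 each: d_min = (z_{α/2} + z_β)·√(2/n).
z-sum = 2.576 + 0.524 = 3.100.
d_min = 3.100 × √(2/196) = 3.100 × 0.1010 = 0.313.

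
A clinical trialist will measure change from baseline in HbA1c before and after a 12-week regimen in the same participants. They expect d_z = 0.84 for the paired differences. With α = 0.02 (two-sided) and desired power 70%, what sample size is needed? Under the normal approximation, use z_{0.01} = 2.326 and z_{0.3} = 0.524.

For a paired (one-sample on differences) test: n = ((z_{α/2} + z_β) / d)².
z_{α/2} + z_β = 2.326 + 0.524 = 2.850.
n = (2.850 / 0.84)² = 3.393² = 11.51.
Round up.

n = 12 pairs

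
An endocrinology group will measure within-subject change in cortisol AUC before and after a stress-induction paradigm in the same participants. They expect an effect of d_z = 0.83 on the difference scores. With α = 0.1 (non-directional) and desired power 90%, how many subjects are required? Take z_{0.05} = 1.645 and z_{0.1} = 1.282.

n = 13 pairs

For a paired (one-sample on differences) test: n = ((z_{α/2} + z_β) / d)².
z_{α/2} + z_β = 1.645 + 1.282 = 2.927.
n = (2.927 / 0.83)² = 3.527² = 12.44.
Round up.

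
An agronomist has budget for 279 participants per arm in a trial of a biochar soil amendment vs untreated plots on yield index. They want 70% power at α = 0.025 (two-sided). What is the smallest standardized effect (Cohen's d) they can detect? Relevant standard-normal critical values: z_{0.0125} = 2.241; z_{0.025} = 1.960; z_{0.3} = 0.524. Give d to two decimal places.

d_min ≈ 0.23

For two independent groups of n = 279 each: d_min = (z_{α/2} + z_β)·√(2/n).
z-sum = 2.241 + 0.524 = 2.765.
d_min = 2.765 × √(2/279) = 2.765 × 0.0847 = 0.234.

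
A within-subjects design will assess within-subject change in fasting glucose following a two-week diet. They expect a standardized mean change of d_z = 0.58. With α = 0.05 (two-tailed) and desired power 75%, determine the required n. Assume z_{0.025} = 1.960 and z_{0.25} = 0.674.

n = 21 pairs

For a paired (one-sample on differences) test: n = ((z_{α/2} + z_β) / d)².
z_{α/2} + z_β = 1.960 + 0.674 = 2.634.
n = (2.634 / 0.58)² = 4.541² = 20.62.
Round up.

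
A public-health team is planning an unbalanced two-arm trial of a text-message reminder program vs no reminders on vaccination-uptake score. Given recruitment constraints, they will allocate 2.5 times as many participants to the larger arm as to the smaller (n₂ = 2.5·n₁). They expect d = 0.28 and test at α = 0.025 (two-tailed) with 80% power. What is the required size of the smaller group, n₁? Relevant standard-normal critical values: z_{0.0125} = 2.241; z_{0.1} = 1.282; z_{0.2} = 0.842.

n₁ = 170

With allocation ratio k = n₂/n₁ = 2.5, Var(x̄₁−x̄₂) = σ²(1/n₁ + 1/(k·n₁)) = σ²·(k+1)/(k·n₁).
So n₁ = (1 + 1/k)·((z_{α/2} + z_β)/d)² = 1.400 × (3.083/0.28)².
n₁ = 1.400 × 121.24 = 169.7.
Round up: n₁ = 170, giving n₂ = 2.5 × 170 = 425.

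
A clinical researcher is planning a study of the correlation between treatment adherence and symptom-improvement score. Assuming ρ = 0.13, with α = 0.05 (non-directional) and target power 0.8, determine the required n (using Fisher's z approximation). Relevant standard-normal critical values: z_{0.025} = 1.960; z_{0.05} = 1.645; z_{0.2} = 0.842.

n = 463

Fisher's z: C = ½·ln((1+r)/(1−r)) = ½·ln(1.2989) = 0.1307.
n = ((z_{α/2} + z_β)/C)² + 3.
(1.960 + 0.842) / 0.1307 = 2.802 / 0.1307 = 21.438.
n = 21.438² + 3 = 459.61 + 3 = 462.6.
Round up.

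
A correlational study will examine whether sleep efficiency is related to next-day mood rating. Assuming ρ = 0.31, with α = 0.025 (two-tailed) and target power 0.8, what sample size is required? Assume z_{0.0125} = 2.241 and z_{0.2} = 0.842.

n = 96

Fisher's z: C = ½·ln((1+r)/(1−r)) = ½·ln(1.8986) = 0.3205.
n = ((z_{α/2} + z_β)/C)² + 3.
(2.241 + 0.842) / 0.3205 = 3.083 / 0.3205 = 9.619.
n = 9.619² + 3 = 92.53 + 3 = 95.5.
Round up.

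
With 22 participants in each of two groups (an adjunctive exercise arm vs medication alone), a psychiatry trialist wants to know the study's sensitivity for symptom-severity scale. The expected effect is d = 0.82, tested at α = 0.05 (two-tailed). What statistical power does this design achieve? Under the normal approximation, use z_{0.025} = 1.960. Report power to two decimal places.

For two equal groups, power = Φ(d·√(n/2) − z_{α/2}).
d·√(n/2) = 0.82 × √(22/2) = 0.82 × 3.317 = 2.720.
z_β = 2.720 − 1.960 = 0.760.
Power = Φ(0.760) = 0.776.

power ≈ 0.78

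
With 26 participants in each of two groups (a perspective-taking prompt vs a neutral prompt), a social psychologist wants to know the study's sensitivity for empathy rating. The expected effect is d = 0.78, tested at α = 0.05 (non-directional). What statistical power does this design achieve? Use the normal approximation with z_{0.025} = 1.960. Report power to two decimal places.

For two equal groups, power = Φ(d·√(n/2) − z_{α/2}).
d·√(n/2) = 0.78 × √(26/2) = 0.78 × 3.606 = 2.812.
z_β = 2.812 − 1.960 = 0.852.
Power = Φ(0.852) = 0.803.

power ≈ 0.80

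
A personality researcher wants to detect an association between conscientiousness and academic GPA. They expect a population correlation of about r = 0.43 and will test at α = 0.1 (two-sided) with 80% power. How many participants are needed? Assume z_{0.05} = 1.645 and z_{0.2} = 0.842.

Fisher's z: C = ½·ln((1+r)/(1−r)) = ½·ln(2.5088) = 0.4599.
n = ((z_{α/2} + z_β)/C)² + 3.
(1.645 + 0.842) / 0.4599 = 2.487 / 0.4599 = 5.408.
n = 5.408² + 3 = 29.24 + 3 = 32.2.
Round up.

n = 33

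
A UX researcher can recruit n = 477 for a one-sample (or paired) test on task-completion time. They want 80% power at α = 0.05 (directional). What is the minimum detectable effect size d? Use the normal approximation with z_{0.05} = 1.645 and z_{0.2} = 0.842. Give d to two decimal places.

d_min ≈ 0.11

For a single sample (or paired design) of n = 477: d_min = (z_{α} + z_β)/√n.
z-sum = 1.645 + 0.842 = 2.487.
d_min = 2.487 / √477 = 2.487 / 21.840 = 0.114.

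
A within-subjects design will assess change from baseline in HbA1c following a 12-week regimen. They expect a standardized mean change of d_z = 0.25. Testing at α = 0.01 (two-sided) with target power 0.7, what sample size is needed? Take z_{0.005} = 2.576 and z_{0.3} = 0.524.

n = 154 pairs

For a paired (one-sample on differences) test: n = ((z_{α/2} + z_β) / d)².
z_{α/2} + z_β = 2.576 + 0.524 = 3.100.
n = (3.100 / 0.25)² = 12.400² = 153.76.
Round up.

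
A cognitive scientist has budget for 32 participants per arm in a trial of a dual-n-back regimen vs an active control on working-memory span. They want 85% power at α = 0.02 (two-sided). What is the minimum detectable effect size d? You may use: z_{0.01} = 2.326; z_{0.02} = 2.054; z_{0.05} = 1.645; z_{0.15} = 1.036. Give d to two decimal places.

d_min ≈ 0.84

For two independent groups of n = 32 each: d_min = (z_{α/2} + z_β)·√(2/n).
z-sum = 2.326 + 1.036 = 3.362.
d_min = 3.362 × √(2/32) = 3.362 × 0.2500 = 0.841.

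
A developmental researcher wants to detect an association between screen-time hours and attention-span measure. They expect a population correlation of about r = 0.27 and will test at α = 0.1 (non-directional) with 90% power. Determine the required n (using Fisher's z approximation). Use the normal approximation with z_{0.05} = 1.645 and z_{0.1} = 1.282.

Fisher's z: C = ½·ln((1+r)/(1−r)) = ½·ln(1.7397) = 0.2769.
n = ((z_{α/2} + z_β)/C)² + 3.
(1.645 + 1.282) / 0.2769 = 2.927 / 0.2769 = 10.571.
n = 10.571² + 3 = 111.74 + 3 = 114.7.
Round up.

n = 115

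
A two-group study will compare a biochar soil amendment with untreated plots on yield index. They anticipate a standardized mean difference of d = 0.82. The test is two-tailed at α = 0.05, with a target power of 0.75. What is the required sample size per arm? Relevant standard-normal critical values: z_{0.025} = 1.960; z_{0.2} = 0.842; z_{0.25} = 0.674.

n = 21 per group

For two independent groups with equal n: n = 2·((z_{α/2} + z_β) / d)².
z_{α/2} + z_β = 1.960 + 0.674 = 2.634.
n = 2 × (2.634 / 0.82)² = 2 × 3.212² = 2 × 10.32 = 20.6.
Round up to the next whole participant.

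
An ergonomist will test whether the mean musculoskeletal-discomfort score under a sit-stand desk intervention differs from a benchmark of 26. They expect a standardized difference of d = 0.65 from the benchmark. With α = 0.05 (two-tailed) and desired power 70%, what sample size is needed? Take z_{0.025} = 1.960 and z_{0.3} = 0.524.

For a one-sample test: n = ((z_{α/2} + z_β) / d)².
z_{α/2} + z_β = 1.960 + 0.524 = 2.484.
n = (2.484 / 0.65)² = 3.822² = 14.60.
Round up.

n = 15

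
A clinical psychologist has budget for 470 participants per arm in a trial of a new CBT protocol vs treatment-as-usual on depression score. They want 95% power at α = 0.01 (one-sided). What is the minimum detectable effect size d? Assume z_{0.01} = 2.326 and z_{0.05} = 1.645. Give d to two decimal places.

d_min ≈ 0.26

For two independent groups of n = 470 each: d_min = (z_{α} + z_β)·√(2/n).
z-sum = 2.326 + 1.645 = 3.971.
d_min = 3.971 × √(2/470) = 3.971 × 0.0652 = 0.259.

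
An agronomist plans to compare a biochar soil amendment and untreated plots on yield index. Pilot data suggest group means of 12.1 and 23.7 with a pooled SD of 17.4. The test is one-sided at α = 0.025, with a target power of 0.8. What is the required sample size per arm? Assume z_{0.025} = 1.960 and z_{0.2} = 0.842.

n = 36 per group

Cohen's d = |M₁ − M₂| / SD_pooled = |12.1 − 23.7| / 17.4 = 11.6 / 17.4 = 0.667.
For two independent groups with equal n: n = 2·((z_{α} + z_β) / d)².
z_{α} + z_β = 1.960 + 0.842 = 2.802.
n = 2 × (2.802 / 0.667)² = 2 × 4.201² = 2 × 17.65 = 35.3.
Round up to the next whole participant.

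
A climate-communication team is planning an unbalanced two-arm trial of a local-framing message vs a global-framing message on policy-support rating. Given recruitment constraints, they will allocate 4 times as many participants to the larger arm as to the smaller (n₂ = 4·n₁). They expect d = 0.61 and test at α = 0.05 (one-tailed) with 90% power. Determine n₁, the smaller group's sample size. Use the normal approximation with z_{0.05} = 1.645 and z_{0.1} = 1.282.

With allocation ratio k = n₂/n₁ = 4, Var(x̄₁−x̄₂) = σ²(1/n₁ + 1/(k·n₁)) = σ²·(k+1)/(k·n₁).
So n₁ = (1 + 1/k)·((z_{α} + z_β)/d)² = 1.250 × (2.927/0.61)².
n₁ = 1.250 × 23.02 = 28.8.
Round up: n₁ = 29, giving n₂ = 4 × 29 = 116.

n₁ = 29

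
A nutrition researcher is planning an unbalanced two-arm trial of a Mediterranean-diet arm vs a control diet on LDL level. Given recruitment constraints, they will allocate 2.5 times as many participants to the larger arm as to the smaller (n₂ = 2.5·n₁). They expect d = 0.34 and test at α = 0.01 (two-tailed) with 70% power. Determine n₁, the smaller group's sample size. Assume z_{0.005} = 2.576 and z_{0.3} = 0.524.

n₁ = 117

With allocation ratio k = n₂/n₁ = 2.5, Var(x̄₁−x̄₂) = σ²(1/n₁ + 1/(k·n₁)) = σ²·(k+1)/(k·n₁).
So n₁ = (1 + 1/k)·((z_{α/2} + z_β)/d)² = 1.400 × (3.100/0.34)².
n₁ = 1.400 × 83.13 = 116.4.
Round up: n₁ = 117, giving n₂ = ⌈2.5 × 117⌉ = ⌈292.5⌉ = 293.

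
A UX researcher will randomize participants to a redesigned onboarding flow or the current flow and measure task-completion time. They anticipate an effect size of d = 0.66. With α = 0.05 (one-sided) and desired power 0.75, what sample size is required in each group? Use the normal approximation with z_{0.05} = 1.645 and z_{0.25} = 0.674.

n = 25 per group

For two independent groups with equal n: n = 2·((z_{α} + z_β) / d)².
z_{α} + z_β = 1.645 + 0.674 = 2.319.
n = 2 × (2.319 / 0.66)² = 2 × 3.514² = 2 × 12.35 = 24.7.
Round up to the next whole participant.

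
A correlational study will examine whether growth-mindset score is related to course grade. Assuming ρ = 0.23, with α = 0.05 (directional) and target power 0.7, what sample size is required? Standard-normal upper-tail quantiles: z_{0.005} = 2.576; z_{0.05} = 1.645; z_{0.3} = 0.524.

n = 89

Fisher's z: C = ½·ln((1+r)/(1−r)) = ½·ln(1.5974) = 0.2342.
n = ((z_{α} + z_β)/C)² + 3.
(1.645 + 0.524) / 0.2342 = 2.169 / 0.2342 = 9.261.
n = 9.261² + 3 = 85.77 + 3 = 88.8.
Round up.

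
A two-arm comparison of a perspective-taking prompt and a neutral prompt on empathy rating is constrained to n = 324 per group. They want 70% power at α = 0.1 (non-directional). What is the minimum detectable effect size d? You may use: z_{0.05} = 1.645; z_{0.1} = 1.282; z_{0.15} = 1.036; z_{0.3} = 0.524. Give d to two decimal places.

For two independent groups of n = 324 each: d_min = (z_{α/2} + z_β)·√(2/n).
z-sum = 1.645 + 0.524 = 2.169.
d_min = 2.169 × √(2/324) = 2.169 × 0.0786 = 0.170.

d_min ≈ 0.17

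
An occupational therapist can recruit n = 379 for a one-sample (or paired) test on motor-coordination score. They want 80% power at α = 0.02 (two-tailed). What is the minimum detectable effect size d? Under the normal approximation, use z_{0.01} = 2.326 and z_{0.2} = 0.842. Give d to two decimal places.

For a single sample (or paired design) of n = 379: d_min = (z_{α/2} + z_β)/√n.
z-sum = 2.326 + 0.842 = 3.168.
d_min = 3.168 / √379 = 3.168 / 19.468 = 0.163.

d_min ≈ 0.16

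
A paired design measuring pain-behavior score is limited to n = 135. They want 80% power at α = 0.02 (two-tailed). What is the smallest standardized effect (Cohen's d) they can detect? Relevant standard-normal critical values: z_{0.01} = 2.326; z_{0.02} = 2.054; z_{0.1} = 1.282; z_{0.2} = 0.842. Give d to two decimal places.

d_min ≈ 0.27

For a single sample (or paired design) of n = 135: d_min = (z_{α/2} + z_β)/√n.
z-sum = 2.326 + 0.842 = 3.168.
d_min = 3.168 / √135 = 3.168 / 11.619 = 0.273.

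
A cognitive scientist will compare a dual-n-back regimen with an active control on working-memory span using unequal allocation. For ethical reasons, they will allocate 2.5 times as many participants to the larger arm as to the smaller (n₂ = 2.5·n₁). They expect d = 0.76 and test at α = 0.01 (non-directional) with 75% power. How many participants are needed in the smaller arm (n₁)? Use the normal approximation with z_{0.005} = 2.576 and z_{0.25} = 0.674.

n₁ = 26

With allocation ratio k = n₂/n₁ = 2.5, Var(x̄₁−x̄₂) = σ²(1/n₁ + 1/(k·n₁)) = σ²·(k+1)/(k·n₁).
So n₁ = (1 + 1/k)·((z_{α/2} + z_β)/d)² = 1.400 × (3.250/0.76)².
n₁ = 1.400 × 18.29 = 25.6.
Round up: n₁ = 26, giving n₂ = 2.5 × 26 = 65.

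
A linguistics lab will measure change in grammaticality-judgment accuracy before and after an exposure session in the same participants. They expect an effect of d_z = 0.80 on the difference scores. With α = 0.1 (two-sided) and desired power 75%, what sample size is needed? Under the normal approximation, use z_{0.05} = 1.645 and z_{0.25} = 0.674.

n = 9 pairs

For a paired (one-sample on differences) test: n = ((z_{α/2} + z_β) / d)².
z_{α/2} + z_β = 1.645 + 0.674 = 2.319.
n = (2.319 / 0.80)² = 2.899² = 8.40.
Round up.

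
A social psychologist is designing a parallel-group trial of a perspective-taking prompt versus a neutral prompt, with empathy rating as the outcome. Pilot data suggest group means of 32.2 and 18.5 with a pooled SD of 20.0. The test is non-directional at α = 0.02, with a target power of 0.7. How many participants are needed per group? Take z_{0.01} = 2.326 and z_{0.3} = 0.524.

Cohen's d = |M₁ − M₂| / SD_pooled = |32.2 − 18.5| / 20.0 = 13.7 / 20.0 = 0.685.
For two independent groups with equal n: n = 2·((z_{α/2} + z_β) / d)².
z_{α/2} + z_β = 2.326 + 0.524 = 2.850.
n = 2 × (2.850 / 0.685)² = 2 × 4.161² = 2 × 17.31 = 34.6.
Round up to the next whole participant.

n = 35 per group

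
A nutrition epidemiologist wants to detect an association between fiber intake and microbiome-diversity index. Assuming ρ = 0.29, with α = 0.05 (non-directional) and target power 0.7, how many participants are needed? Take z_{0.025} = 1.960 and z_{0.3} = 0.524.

n = 73

Fisher's z: C = ½·ln((1+r)/(1−r)) = ½·ln(1.8169) = 0.2986.
n = ((z_{α/2} + z_β)/C)² + 3.
(1.960 + 0.524) / 0.2986 = 2.484 / 0.2986 = 8.319.
n = 8.319² + 3 = 69.20 + 3 = 72.2.
Round up.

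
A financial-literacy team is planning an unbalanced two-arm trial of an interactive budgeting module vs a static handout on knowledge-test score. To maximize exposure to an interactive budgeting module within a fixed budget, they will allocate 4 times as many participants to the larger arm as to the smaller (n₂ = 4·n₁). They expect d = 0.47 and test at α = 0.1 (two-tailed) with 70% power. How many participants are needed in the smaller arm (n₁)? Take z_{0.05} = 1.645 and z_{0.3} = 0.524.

With allocation ratio k = n₂/n₁ = 4, Var(x̄₁−x̄₂) = σ²(1/n₁ + 1/(k·n₁)) = σ²·(k+1)/(k·n₁).
So n₁ = (1 + 1/k)·((z_{α/2} + z_β)/d)² = 1.250 × (2.169/0.47)².
n₁ = 1.250 × 21.30 = 26.6.
Round up: n₁ = 27, giving n₂ = 4 × 27 = 108.

n₁ = 27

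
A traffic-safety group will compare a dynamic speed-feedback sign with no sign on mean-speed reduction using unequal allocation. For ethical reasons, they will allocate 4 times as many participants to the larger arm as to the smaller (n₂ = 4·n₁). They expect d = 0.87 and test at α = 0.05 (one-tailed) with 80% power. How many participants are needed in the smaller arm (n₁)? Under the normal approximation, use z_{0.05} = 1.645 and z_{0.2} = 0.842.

n₁ = 11

With allocation ratio k = n₂/n₁ = 4, Var(x̄₁−x̄₂) = σ²(1/n₁ + 1/(k·n₁)) = σ²·(k+1)/(k·n₁).
So n₁ = (1 + 1/k)·((z_{α} + z_β)/d)² = 1.250 × (2.487/0.87)².
n₁ = 1.250 × 8.17 = 10.2.
Round up: n₁ = 11, giving n₂ = 4 × 11 = 44.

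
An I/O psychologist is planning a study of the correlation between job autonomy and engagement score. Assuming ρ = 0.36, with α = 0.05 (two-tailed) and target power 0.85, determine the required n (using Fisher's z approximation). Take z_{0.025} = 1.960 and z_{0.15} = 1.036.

Fisher's z: C = ½·ln((1+r)/(1−r)) = ½·ln(2.1250) = 0.3769.
n = ((z_{α/2} + z_β)/C)² + 3.
(1.960 + 1.036) / 0.3769 = 2.996 / 0.3769 = 7.949.
n = 7.949² + 3 = 63.19 + 3 = 66.2.
Round up.

n = 67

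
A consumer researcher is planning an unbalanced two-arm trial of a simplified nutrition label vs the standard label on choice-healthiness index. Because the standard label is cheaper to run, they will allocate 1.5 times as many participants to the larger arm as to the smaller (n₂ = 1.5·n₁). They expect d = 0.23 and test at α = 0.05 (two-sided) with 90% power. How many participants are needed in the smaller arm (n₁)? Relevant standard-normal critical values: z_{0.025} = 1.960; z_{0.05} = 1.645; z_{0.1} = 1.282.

With allocation ratio k = n₂/n₁ = 1.5, Var(x̄₁−x̄₂) = σ²(1/n₁ + 1/(k·n₁)) = σ²·(k+1)/(k·n₁).
So n₁ = (1 + 1/k)·((z_{α/2} + z_β)/d)² = 1.667 × (3.242/0.23)².
n₁ = 1.667 × 198.69 = 331.1.
Round up: n₁ = 332, giving n₂ = 1.5 × 332 = 498.

n₁ = 332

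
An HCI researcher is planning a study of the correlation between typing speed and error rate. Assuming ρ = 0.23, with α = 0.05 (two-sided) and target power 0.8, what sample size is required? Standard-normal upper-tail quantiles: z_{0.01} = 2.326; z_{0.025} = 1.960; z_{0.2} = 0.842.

Fisher's z: C = ½·ln((1+r)/(1−r)) = ½·ln(1.5974) = 0.2342.
n = ((z_{α/2} + z_β)/C)² + 3.
(1.960 + 0.842) / 0.2342 = 2.802 / 0.2342 = 11.964.
n = 11.964² + 3 = 143.14 + 3 = 146.1.
Round up.

n = 147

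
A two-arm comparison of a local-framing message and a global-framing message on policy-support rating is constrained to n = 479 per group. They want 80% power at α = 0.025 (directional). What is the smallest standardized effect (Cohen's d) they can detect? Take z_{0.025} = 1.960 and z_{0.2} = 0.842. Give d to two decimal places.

For two independent groups of n = 479 each: d_min = (z_{α} + z_β)·√(2/n).
z-sum = 1.960 + 0.842 = 2.802.
d_min = 2.802 × √(2/479) = 2.802 × 0.0646 = 0.181.

d_min ≈ 0.18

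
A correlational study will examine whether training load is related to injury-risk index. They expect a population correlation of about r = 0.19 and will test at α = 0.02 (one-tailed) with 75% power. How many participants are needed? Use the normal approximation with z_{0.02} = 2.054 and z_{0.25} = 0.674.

n = 205

Fisher's z: C = ½·ln((1+r)/(1−r)) = ½·ln(1.4691) = 0.1923.
n = ((z_{α} + z_β)/C)² + 3.
(2.054 + 0.674) / 0.1923 = 2.728 / 0.1923 = 14.186.
n = 14.186² + 3 = 201.25 + 3 = 204.2.
Round up.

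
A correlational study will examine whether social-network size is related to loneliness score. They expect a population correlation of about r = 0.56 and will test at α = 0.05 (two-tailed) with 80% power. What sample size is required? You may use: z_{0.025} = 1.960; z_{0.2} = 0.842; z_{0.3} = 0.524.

Fisher's z: C = ½·ln((1+r)/(1−r)) = ½·ln(3.5455) = 0.6328.
n = ((z_{α/2} + z_β)/C)² + 3.
(1.960 + 0.842) / 0.6328 = 2.802 / 0.6328 = 4.428.
n = 4.428² + 3 = 19.61 + 3 = 22.6.
Round up.

n = 23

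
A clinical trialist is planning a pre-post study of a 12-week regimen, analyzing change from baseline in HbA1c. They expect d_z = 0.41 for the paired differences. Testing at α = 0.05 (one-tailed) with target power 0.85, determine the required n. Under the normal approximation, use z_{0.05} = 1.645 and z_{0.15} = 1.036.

n = 43 pairs

For a paired (one-sample on differences) test: n = ((z_{α} + z_β) / d)².
z_{α} + z_β = 1.645 + 1.036 = 2.681.
n = (2.681 / 0.41)² = 6.539² = 42.76.
Round up.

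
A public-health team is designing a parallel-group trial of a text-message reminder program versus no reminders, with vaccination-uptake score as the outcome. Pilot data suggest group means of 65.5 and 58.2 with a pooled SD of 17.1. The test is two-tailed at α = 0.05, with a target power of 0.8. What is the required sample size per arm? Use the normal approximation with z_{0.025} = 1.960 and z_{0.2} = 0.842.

n = 87 per group

Cohen's d = |M₁ − M₂| / SD_pooled = |65.5 − 58.2| / 17.1 = 7.3 / 17.1 = 0.427.
For two independent groups with equal n: n = 2·((z_{α/2} + z_β) / d)².
z_{α/2} + z_β = 1.960 + 0.842 = 2.802.
n = 2 × (2.802 / 0.427)² = 2 × 6.562² = 2 × 43.06 = 86.1.
Round up to the next whole participant.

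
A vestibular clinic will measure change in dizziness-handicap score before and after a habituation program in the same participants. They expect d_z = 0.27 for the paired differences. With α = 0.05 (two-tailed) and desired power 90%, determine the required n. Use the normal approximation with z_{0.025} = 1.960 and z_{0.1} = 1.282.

For a paired (one-sample on differences) test: n = ((z_{α/2} + z_β) / d)².
z_{α/2} + z_β = 1.960 + 1.282 = 3.242.
n = (3.242 / 0.27)² = 12.007² = 144.18.
Round up.

n = 145 pairs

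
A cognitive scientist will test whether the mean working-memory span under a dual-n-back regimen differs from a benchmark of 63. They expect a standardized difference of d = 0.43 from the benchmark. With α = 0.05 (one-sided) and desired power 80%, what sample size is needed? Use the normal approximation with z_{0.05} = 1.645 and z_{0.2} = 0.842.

n = 34

For a one-sample test: n = ((z_{α} + z_β) / d)².
z_{α} + z_β = 1.645 + 0.842 = 2.487.
n = (2.487 / 0.43)² = 5.784² = 33.45.
Round up.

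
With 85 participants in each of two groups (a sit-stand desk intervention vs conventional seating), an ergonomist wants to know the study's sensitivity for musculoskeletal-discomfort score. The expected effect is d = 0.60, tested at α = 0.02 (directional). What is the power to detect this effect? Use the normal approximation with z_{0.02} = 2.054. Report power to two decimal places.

For two equal groups, power = Φ(d·√(n/2) − z_{α}).
d·√(n/2) = 0.60 × √(85/2) = 0.60 × 6.519 = 3.912.
z_β = 3.912 − 2.054 = 1.858.
Power = Φ(1.858) = 0.968.

power ≈ 0.97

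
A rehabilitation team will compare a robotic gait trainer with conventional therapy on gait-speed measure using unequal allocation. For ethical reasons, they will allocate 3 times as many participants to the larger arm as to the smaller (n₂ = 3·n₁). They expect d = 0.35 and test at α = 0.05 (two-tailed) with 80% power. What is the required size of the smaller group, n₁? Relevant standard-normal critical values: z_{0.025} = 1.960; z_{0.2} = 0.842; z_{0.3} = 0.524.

With allocation ratio k = n₂/n₁ = 3, Var(x̄₁−x̄₂) = σ²(1/n₁ + 1/(k·n₁)) = σ²·(k+1)/(k·n₁).
So n₁ = (1 + 1/k)·((z_{α/2} + z_β)/d)² = 1.333 × (2.802/0.35)².
n₁ = 1.333 × 64.09 = 85.5.
Round up: n₁ = 86, giving n₂ = 3 × 86 = 258.

n₁ = 86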